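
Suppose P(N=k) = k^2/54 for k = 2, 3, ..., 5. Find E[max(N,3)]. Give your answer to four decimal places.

E[max(N,3)] = Σ max(n,3)·P(N=n)
 = 3·2/27 + 3·1/6 + 4·8/27 + 5·25/54
 = 2/9 + 1/2 + 32/27 + 125/54
 = 38/9

4.2222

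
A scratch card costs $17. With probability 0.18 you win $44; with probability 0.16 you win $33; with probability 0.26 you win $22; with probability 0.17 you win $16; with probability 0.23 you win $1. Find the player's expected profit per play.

E[payout] = 44·0.18 + 33·0.16 + 22·0.26 + 16·0.17 + 1·0.23
 = 7.92 + 5.28 + 5.72 + 2.72 + 0.23
 = 21.87
Net = 21.87 - 17 = 4.87

4.87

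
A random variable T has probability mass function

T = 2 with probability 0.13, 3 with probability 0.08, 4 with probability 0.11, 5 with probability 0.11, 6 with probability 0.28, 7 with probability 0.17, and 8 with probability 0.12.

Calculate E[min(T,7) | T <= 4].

P(T <= 4) = 0.13 + 0.08 + 0.11 = 0.32.
E[min(T,7) | T <= 4] = [2·0.13 + 3·0.08 + 4·0.11] / 0.32
 = 0.94 / 0.32
 = 47/16

2.9375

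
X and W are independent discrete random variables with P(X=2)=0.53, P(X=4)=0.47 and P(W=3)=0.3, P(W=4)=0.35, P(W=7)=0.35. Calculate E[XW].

E[XW] = Σ_x Σ_w xw · P(X=x)P(W=w)
 = 6·0.159 + 8·0.1855 + 14·0.1855 + 12·0.141 + 16·0.1645 + 28·0.1645
 = 0.954 + 1.484 + 2.597 + 1.692 + 2.632 + 4.606
 = 13.965

13.965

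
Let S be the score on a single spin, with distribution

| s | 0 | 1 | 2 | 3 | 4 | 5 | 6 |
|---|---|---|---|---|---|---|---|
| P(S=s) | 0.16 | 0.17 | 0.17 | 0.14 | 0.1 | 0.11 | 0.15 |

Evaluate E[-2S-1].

-6.56

E[-2S-1] = Σ (-2s-1)·P(S=s)
 = (-1)·0.16 + (-3)·0.17 + (-5)·0.17 + (-7)·0.14 + (-9)·0.1 + (-11)·0.11 + (-13)·0.15
 = (-0.16) + (-0.51) + (-0.85) + (-0.98) + (-0.9) + (-1.21) + (-1.95)
 = -6.56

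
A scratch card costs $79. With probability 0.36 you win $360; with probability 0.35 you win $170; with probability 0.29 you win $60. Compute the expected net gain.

127.5

E[payout] = 360·0.36 + 170·0.35 + 60·0.29
 = 129.6 + 59.5 + 17.4
 = 206.5
Net = 206.5 - 79 = 127.5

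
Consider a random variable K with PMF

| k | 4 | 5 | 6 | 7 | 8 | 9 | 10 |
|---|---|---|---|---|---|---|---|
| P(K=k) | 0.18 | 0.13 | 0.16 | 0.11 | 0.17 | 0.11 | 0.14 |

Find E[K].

6.85

E[K] = Σ k·P(K=k)
 = 4·0.18 + 5·0.13 + 6·0.16 + 7·0.11 + 8·0.17 + 9·0.11 + 10·0.14
 = 0.72 + 0.65 + 0.96 + 0.77 + 1.36 + 0.99 + 1.4
 = 6.85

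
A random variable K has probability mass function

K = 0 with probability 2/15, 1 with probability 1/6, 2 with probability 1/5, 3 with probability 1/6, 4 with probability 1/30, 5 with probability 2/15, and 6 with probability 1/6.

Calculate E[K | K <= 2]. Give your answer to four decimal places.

P(K <= 2) = 2/15 + 1/6 + 1/5 = 1/2.
E[K | K <= 2] = [0·2/15 + 1·1/6 + 2·1/5] / (1/2)
 = 17/30 / (1/2)
 = 17/15

1.1333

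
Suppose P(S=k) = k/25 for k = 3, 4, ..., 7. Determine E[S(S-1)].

25.6

E[S(S-1)] = Σ s(s-1)·P(S=s)
 = 6·3/25 + 12·4/25 + 20·1/5 + 30·6/25 + 42·7/25
 = 18/25 + 48/25 + 4 + 36/5 + 294/25
 = 128/5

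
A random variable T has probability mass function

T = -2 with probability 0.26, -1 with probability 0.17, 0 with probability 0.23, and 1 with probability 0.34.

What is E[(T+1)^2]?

1.85

E[(T+1)^2] = Σ (t+1)^2·P(T=t)
 = 1·0.26 + 0·0.17 + 1·0.23 + 4·0.34
 = 0.26 + 0 + 0.23 + 1.36
 = 1.85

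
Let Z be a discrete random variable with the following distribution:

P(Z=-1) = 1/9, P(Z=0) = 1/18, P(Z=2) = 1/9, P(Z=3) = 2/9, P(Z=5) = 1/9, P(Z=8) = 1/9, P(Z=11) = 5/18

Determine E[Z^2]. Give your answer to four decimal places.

46.0556

E[Z^2] = Σ z^2·P(Z=z)
 = 1·1/9 + 0·1/18 + 4·1/9 + 9·2/9 + 25·1/9 + 64·1/9 + 121·5/18
 = 1/9 + 0 + 4/9 + 2 + 25/9 + 64/9 + 605/18
 = 829/18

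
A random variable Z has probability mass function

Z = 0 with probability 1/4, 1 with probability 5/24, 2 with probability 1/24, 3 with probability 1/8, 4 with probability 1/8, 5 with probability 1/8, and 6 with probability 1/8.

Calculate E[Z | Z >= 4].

5

P(Z >= 4) = 1/8 + 1/8 + 1/8 = 3/8.
E[Z | Z >= 4] = [4·1/8 + 5·1/8 + 6·1/8] / (3/8)
 = 15/8 / (3/8)
 = 5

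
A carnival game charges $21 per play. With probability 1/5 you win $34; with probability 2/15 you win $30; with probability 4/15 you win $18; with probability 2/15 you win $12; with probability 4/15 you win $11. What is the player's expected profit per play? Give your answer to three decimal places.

-0.867

E[payout] = 34·1/5 + 30·2/15 + 18·4/15 + 12·2/15 + 11·4/15
 = 34/5 + 4 + 24/5 + 8/5 + 44/15
 = 302/15
Net = 302/15 - 21 = -13/15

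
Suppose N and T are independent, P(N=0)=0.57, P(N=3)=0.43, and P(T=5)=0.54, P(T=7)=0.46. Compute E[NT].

E[NT] = Σ_n Σ_t nt · P(N=n)P(T=t)
 = 0·0.3078 + 0·0.2622 + 15·0.2322 + 21·0.1978
 = 0 + 0 + 3.483 + 4.1538
 = 7.6368

7.6368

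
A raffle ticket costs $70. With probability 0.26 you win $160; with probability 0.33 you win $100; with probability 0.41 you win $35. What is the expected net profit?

E[payout] = 160·0.26 + 100·0.33 + 35·0.41
 = 41.6 + 33 + 14.35
 = 88.95
Net = 88.95 - 70 = 18.95

18.95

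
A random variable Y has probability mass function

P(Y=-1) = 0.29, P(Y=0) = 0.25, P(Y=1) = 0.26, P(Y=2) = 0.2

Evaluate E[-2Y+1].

0.26

E[-2Y+1] = Σ (-2y+1)·P(Y=y)
 = 3·0.29 + 1·0.25 + (-1)·0.26 + (-3)·0.2
 = 0.87 + 0.25 + (-0.26) + (-0.6)
 = 0.26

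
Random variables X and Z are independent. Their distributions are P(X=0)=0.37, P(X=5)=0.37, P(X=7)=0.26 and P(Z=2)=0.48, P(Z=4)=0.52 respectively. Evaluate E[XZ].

E[XZ] = Σ_x Σ_z xz · P(X=x)P(Z=z)
 = 0·0.1776 + 0·0.1924 + 10·0.1776 + 20·0.1924 + 14·0.1248 + 28·0.1352
 = 0 + 0 + 1.776 + 3.848 + 1.7472 + 3.7856
 = 11.1568

11.1568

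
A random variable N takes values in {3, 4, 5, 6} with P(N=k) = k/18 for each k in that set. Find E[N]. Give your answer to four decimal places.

E[N] = Σ n·P(N=n)
 = 3·1/6 + 4·2/9 + 5·5/18 + 6·1/3
 = 1/2 + 8/9 + 25/18 + 2
 = 43/9

4.7778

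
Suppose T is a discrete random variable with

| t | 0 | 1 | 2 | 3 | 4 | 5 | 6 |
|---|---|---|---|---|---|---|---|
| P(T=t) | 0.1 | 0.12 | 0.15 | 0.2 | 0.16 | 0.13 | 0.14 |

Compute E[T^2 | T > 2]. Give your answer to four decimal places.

20.0794

P(T > 2) = 0.2 + 0.16 + 0.13 + 0.14 = 0.63.
E[T^2 | T > 2] = [9·0.2 + 16·0.16 + 25·0.13 + 36·0.14] / 0.63
 = 12.65 / 0.63
 = 1265/63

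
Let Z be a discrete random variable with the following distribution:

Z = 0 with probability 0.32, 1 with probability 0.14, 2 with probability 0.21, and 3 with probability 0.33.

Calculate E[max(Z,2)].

2.33

E[max(Z,2)] = Σ max(z,2)·P(Z=z)
 = 2·0.32 + 2·0.14 + 2·0.21 + 3·0.33
 = 0.64 + 0.28 + 0.42 + 0.99
 = 2.33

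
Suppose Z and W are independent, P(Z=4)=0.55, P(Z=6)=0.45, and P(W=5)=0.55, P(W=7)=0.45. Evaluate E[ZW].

E[ZW] = Σ_z Σ_w zw · P(Z=z)P(W=w)
 = 20·0.3025 + 28·0.2475 + 30·0.2475 + 42·0.2025
 = 6.05 + 6.93 + 7.425 + 8.505
 = 28.91

28.91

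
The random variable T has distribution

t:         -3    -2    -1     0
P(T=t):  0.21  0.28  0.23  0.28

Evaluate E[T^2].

3.24

E[T^2] = Σ t^2·P(T=t)
 = 9·0.21 + 4·0.28 + 1·0.23 + 0·0.28
 = 1.89 + 1.12 + 0.23 + 0
 = 3.24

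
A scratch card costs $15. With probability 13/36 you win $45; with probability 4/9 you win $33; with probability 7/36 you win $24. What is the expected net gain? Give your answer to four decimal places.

20.5833

E[payout] = 45·13/36 + 33·4/9 + 24·7/36
 = 65/4 + 44/3 + 14/3
 = 427/12
Net = 427/12 - 15 = 247/12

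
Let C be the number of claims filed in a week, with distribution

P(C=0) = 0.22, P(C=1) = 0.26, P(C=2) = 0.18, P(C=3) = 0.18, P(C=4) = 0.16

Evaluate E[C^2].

5.16

E[C^2] = Σ c^2·P(C=c)
 = 0·0.22 + 1·0.26 + 4·0.18 + 9·0.18 + 16·0.16
 = 0 + 0.26 + 0.72 + 1.62 + 2.56
 = 5.16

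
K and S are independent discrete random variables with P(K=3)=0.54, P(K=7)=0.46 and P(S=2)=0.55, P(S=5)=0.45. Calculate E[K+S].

E[K+S] = Σ_k Σ_s (k+s) · P(K=k)P(S=s)
 = 5·0.297 + 8·0.243 + 9·0.253 + 12·0.207
 = 1.485 + 1.944 + 2.277 + 2.484
 = 8.19

8.19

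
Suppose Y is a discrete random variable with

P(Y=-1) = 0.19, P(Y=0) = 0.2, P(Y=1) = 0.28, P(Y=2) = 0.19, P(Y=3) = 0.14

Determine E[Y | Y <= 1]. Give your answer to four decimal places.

0.1343

P(Y <= 1) = 0.19 + 0.2 + 0.28 = 0.67.
E[Y | Y <= 1] = [(-1)·0.19 + 0·0.2 + 1·0.28] / 0.67
 = 0.09 / 0.67
 = 9/67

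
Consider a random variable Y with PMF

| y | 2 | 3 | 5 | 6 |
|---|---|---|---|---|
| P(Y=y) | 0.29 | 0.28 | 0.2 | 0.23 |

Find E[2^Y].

E[2^Y] = Σ 2^y·P(Y=y)
 = 4·0.29 + 8·0.28 + 32·0.2 + 64·0.23
 = 1.16 + 2.24 + 6.4 + 14.72
 = 24.52

24.52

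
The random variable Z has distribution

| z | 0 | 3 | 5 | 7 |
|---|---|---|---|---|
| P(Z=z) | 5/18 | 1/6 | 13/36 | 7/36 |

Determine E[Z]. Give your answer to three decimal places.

E[Z] = Σ z·P(Z=z)
 = 0·5/18 + 3·1/6 + 5·13/36 + 7·7/36
 = 0 + 1/2 + 65/36 + 49/36
 = 11/3

3.667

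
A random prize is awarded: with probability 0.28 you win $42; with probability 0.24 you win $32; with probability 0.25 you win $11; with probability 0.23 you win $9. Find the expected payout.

24.26

E[payout] = 42·0.28 + 32·0.24 + 11·0.25 + 9·0.23
 = 11.76 + 7.68 + 2.75 + 2.07
 = 24.26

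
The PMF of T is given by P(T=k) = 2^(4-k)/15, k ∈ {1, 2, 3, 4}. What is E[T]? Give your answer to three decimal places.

1.733

E[T] = Σ t·P(T=t)
 = 1·8/15 + 2·4/15 + 3·2/15 + 4·1/15
 = 8/15 + 8/15 + 2/5 + 4/15
 = 26/15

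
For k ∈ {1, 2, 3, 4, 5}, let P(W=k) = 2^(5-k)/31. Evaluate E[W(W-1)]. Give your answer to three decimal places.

E[W(W-1)] = Σ w(w-1)·P(W=w)
 = 0·16/31 + 2·8/31 + 6·4/31 + 12·2/31 + 20·1/31
 = 0 + 16/31 + 24/31 + 24/31 + 20/31
 = 84/31

2.710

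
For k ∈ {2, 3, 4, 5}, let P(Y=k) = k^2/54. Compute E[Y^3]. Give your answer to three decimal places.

81.926

E[Y^3] = Σ y^3·P(Y=y)
 = 8·2/27 + 27·1/6 + 64·8/27 + 125·25/54
 = 16/27 + 9/2 + 512/27 + 3125/54
 = 2212/27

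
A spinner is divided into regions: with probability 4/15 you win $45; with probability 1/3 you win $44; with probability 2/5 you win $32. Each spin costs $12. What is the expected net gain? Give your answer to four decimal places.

27.4667

E[payout] = 45·4/15 + 44·1/3 + 32·2/5
 = 12 + 44/3 + 64/5
 = 592/15
Net = 592/15 - 12 = 412/15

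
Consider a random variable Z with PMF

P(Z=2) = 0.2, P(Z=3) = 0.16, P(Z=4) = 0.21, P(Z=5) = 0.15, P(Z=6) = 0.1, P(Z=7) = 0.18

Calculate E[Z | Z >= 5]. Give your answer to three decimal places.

6.070

P(Z >= 5) = 0.15 + 0.1 + 0.18 = 0.43.
E[Z | Z >= 5] = [5·0.15 + 6·0.1 + 7·0.18] / 0.43
 = 2.61 / 0.43
 = 261/43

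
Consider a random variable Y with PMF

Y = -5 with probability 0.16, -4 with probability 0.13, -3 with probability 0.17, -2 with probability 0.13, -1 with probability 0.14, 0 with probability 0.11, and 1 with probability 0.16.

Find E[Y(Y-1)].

E[Y(Y-1)] = Σ y(y-1)·P(Y=y)
 = 30·0.16 + 20·0.13 + 12·0.17 + 6·0.13 + 2·0.14 + 0·0.11 + 0·0.16
 = 4.8 + 2.6 + 2.04 + 0.78 + 0.28 + 0 + 0
 = 10.5

10.5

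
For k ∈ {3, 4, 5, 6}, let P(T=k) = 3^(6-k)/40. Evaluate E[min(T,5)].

E[min(T,5)] = Σ min(t,5)·P(T=t)
 = 3·27/40 + 4·9/40 + 5·3/40 + 5·1/40
 = 81/40 + 9/10 + 3/8 + 1/8
 = 137/40

3.425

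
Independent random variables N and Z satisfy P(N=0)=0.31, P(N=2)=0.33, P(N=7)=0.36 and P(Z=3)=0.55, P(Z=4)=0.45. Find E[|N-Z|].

E[|N-Z|] = Σ_n Σ_z |n-z| · P(N=n)P(Z=z)
 = 3·0.1705 + 4·0.1395 + 1·0.1815 + 2·0.1485 + 4·0.198 + 3·0.162
 = 0.5115 + 0.558 + 0.1815 + 0.297 + 0.792 + 0.486
 = 2.826

2.826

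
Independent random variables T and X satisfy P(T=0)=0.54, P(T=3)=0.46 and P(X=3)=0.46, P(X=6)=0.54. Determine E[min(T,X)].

E[min(T,X)] = Σ_t Σ_x min(t,x) · P(T=t)P(X=x)
 = 0·0.2484 + 0·0.2916 + 3·0.2116 + 3·0.2484
 = 0 + 0 + 0.6348 + 0.7452
 = 1.38

1.38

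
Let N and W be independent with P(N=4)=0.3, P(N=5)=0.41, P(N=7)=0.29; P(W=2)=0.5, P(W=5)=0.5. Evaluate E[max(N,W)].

5.43

E[max(N,W)] = Σ_n Σ_w max(n,w) · P(N=n)P(W=w)
 = 4·0.15 + 5·0.15 + 5·0.205 + 5·0.205 + 7·0.145 + 7·0.145
 = 0.6 + 0.75 + 1.025 + 1.025 + 1.015 + 1.015
 = 5.43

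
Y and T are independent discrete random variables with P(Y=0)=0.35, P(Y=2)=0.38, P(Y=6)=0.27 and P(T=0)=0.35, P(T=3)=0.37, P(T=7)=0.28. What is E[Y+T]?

5.45

E[Y+T] = Σ_y Σ_t (y+t) · P(Y=y)P(T=t)
 = 0·0.1225 + 3·0.1295 + 7·0.098 + 2·0.133 + 5·0.1406 + 9·0.1064 + 6·0.0945 + 9·0.0999 + 13·0.0756
 = 0 + 0.3885 + 0.686 + 0.266 + 0.703 + 0.9576 + 0.567 + 0.8991 + 0.9828
 = 5.45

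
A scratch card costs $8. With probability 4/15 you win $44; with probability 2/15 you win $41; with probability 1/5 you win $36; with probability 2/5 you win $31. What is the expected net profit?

E[payout] = 44·4/15 + 41·2/15 + 36·1/5 + 31·2/5
 = 176/15 + 82/15 + 36/5 + 62/5
 = 184/5
Net = 184/5 - 8 = 144/5

28.8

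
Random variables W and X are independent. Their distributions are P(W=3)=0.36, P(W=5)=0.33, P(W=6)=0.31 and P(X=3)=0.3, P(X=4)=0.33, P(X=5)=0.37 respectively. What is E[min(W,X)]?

3.6848

E[min(W,X)] = Σ_w Σ_x min(w,x) · P(W=w)P(X=x)
 = 3·0.108 + 3·0.1188 + 3·0.1332 + 3·0.099 + 4·0.1089 + 5·0.1221 + 3·0.093 + 4·0.1023 + 5·0.1147
 = 0.324 + 0.3564 + 0.3996 + 0.297 + 0.4356 + 0.6105 + 0.279 + 0.4092 + 0.5735
 = 3.6848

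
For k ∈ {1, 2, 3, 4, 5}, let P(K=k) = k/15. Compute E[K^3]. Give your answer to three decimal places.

E[K^3] = Σ k^3·P(K=k)
 = 1·1/15 + 8·2/15 + 27·1/5 + 64·4/15 + 125·1/3
 = 1/15 + 16/15 + 27/5 + 256/15 + 125/3
 = 979/15

65.267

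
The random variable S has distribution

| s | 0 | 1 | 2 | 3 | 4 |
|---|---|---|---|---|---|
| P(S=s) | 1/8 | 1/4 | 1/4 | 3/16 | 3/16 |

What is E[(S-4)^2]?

5.4375

E[(S-4)^2] = Σ (s-4)^2·P(S=s)
 = 16·1/8 + 9·1/4 + 4·1/4 + 1·3/16 + 0·3/16
 = 2 + 9/4 + 1 + 3/16 + 0
 = 87/16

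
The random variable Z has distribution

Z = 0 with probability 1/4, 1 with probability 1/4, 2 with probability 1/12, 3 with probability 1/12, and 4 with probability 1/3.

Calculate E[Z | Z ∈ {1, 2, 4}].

2.625

P(Z ∈ {1, 2, 4}) = 1/4 + 1/12 + 1/3 = 2/3.
E[Z | Z ∈ {1, 2, 4}] = [1·1/4 + 2·1/12 + 4·1/3] / (2/3)
 = 7/4 / (2/3)
 = 21/8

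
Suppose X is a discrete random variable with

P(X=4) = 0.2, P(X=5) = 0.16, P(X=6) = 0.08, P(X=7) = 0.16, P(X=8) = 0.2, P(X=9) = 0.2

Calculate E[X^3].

353.16

E[X^3] = Σ x^3·P(X=x)
 = 64·0.2 + 125·0.16 + 216·0.08 + 343·0.16 + 512·0.2 + 729·0.2
 = 12.8 + 20 + 17.28 + 54.88 + 102.4 + 145.8
 = 353.16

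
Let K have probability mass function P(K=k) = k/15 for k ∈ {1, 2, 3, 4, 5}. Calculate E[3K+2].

13

E[3K+2] = Σ (3k+2)·P(K=k)
 = 5·1/15 + 8·2/15 + 11·1/5 + 14·4/15 + 17·1/3
 = 1/3 + 16/15 + 11/5 + 56/15 + 17/3
 = 13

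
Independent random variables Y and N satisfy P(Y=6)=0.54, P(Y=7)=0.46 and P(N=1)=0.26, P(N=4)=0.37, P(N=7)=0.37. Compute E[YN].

E[YN] = Σ_y Σ_n yn · P(Y=y)P(N=n)
 = 6·0.1404 + 24·0.1998 + 42·0.1998 + 7·0.1196 + 28·0.1702 + 49·0.1702
 = 0.8424 + 4.7952 + 8.3916 + 0.8372 + 4.7656 + 8.3398
 = 27.9718

27.9718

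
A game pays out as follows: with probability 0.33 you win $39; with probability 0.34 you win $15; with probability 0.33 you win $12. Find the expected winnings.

E[payout] = 39·0.33 + 15·0.34 + 12·0.33
 = 12.87 + 5.1 + 3.96
 = 21.93

21.93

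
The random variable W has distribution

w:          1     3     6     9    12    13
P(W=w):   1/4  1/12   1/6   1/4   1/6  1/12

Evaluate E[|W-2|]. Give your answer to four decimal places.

E[|W-2|] = Σ |w-2|·P(W=w)
 = 1·1/4 + 1·1/12 + 4·1/6 + 7·1/4 + 10·1/6 + 11·1/12
 = 1/4 + 1/12 + 2/3 + 7/4 + 5/3 + 11/12
 = 16/3

5.3333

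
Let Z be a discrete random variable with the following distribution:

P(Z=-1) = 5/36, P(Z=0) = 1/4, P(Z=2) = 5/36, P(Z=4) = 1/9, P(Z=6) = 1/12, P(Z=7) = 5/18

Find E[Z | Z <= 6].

1.5

P(Z <= 6) = 5/36 + 1/4 + 5/36 + 1/9 + 1/12 = 13/18.
E[Z | Z <= 6] = [(-1)·5/36 + 0·1/4 + 2·5/36 + 4·1/9 + 6·1/12] / (13/18)
 = 13/12 / (13/18)
 = 3/2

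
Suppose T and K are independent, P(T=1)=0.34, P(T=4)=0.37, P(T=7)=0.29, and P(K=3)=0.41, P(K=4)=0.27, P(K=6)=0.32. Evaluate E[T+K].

8.08

E[T+K] = Σ_t Σ_k (t+k) · P(T=t)P(K=k)
 = 4·0.1394 + 5·0.0918 + 7·0.1088 + 7·0.1517 + 8·0.0999 + 10·0.1184 + 10·0.1189 + 11·0.0783 + 13·0.0928
 = 0.5576 + 0.459 + 0.7616 + 1.0619 + 0.7992 + 1.184 + 1.189 + 0.8613 + 1.2064
 = 8.08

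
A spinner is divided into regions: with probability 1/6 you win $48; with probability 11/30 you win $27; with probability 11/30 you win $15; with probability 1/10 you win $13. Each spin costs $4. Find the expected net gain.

E[payout] = 48·1/6 + 27·11/30 + 15·11/30 + 13·1/10
 = 8 + 99/10 + 11/2 + 13/10
 = 247/10
Net = 247/10 - 4 = 207/10

20.7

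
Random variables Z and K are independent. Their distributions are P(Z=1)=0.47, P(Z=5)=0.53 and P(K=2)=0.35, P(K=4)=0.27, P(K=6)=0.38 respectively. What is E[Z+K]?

E[Z+K] = Σ_z Σ_k (z+k) · P(Z=z)P(K=k)
 = 3·0.1645 + 5·0.1269 + 7·0.1786 + 7·0.1855 + 9·0.1431 + 11·0.2014
 = 0.4935 + 0.6345 + 1.2502 + 1.2985 + 1.2879 + 2.2154
 = 7.18

7.18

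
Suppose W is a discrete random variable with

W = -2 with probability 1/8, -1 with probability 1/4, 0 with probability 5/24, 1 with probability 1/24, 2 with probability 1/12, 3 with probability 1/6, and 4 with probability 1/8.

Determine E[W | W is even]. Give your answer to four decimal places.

P(W is even) = 1/8 + 5/24 + 1/12 + 1/8 = 13/24.
E[W | W is even] = [(-2)·1/8 + 0·5/24 + 2·1/12 + 4·1/8] / (13/24)
 = 5/12 / (13/24)
 = 10/13

0.7692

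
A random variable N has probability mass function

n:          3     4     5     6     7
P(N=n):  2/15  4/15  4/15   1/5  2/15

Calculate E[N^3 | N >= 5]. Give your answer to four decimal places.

203.7778

P(N >= 5) = 4/15 + 1/5 + 2/15 = 3/5.
E[N^3 | N >= 5] = [125·4/15 + 216·1/5 + 343·2/15] / (3/5)
 = 1834/15 / (3/5)
 = 1834/9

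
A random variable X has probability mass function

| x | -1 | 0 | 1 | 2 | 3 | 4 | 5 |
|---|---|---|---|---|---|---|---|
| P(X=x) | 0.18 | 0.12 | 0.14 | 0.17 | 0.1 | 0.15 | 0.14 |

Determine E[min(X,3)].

1.47

E[min(X,3)] = Σ min(x,3)·P(X=x)
 = (-1)·0.18 + 0·0.12 + 1·0.14 + 2·0.17 + 3·0.1 + 3·0.15 + 3·0.14
 = (-0.18) + 0 + 0.14 + 0.34 + 0.3 + 0.45 + 0.42
 = 1.47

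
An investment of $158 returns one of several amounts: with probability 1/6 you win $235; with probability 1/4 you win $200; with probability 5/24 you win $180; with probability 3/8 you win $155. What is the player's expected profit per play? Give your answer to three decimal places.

E[payout] = 235·1/6 + 200·1/4 + 180·5/24 + 155·3/8
 = 235/6 + 50 + 75/2 + 465/8
 = 4435/24
Net = 4435/24 - 158 = 643/24

26.792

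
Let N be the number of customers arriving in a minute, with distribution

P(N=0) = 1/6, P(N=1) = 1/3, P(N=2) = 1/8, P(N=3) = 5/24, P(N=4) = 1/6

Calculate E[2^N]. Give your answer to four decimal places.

5.6667

E[2^N] = Σ 2^n·P(N=n)
 = 1·1/6 + 2·1/3 + 4·1/8 + 8·5/24 + 16·1/6
 = 1/6 + 2/3 + 1/2 + 5/3 + 8/3
 = 17/3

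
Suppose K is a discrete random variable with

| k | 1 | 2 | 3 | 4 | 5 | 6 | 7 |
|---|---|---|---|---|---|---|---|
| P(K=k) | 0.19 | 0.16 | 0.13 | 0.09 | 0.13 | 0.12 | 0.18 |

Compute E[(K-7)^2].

E[(K-7)^2] = Σ (k-7)^2·P(K=k)
 = 36·0.19 + 25·0.16 + 16·0.13 + 9·0.09 + 4·0.13 + 1·0.12 + 0·0.18
 = 6.84 + 4 + 2.08 + 0.81 + 0.52 + 0.12 + 0
 = 14.37

14.37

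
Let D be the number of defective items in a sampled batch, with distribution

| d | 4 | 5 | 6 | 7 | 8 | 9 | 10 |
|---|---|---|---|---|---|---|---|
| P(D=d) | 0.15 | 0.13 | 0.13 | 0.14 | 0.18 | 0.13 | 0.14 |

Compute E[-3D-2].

-23.06

E[-3D-2] = Σ (-3d-2)·P(D=d)
 = (-14)·0.15 + (-17)·0.13 + (-20)·0.13 + (-23)·0.14 + (-26)·0.18 + (-29)·0.13 + (-32)·0.14
 = (-2.1) + (-2.21) + (-2.6) + (-3.22) + (-4.68) + (-3.77) + (-4.48)
 = -23.06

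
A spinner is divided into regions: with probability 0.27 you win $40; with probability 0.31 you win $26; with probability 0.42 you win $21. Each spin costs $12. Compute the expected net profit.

15.68

E[payout] = 40·0.27 + 26·0.31 + 21·0.42
 = 10.8 + 8.06 + 8.82
 = 27.68
Net = 27.68 - 12 = 15.68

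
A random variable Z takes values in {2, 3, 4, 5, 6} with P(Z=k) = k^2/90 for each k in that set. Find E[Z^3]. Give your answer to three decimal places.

E[Z^3] = Σ z^3·P(Z=z)
 = 8·2/45 + 27·1/10 + 64·8/45 + 125·5/18 + 216·2/5
 = 16/45 + 27/10 + 512/45 + 625/18 + 432/5
 = 1220/9

135.556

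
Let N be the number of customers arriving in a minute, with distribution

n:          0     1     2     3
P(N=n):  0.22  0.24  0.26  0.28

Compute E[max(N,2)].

E[max(N,2)] = Σ max(n,2)·P(N=n)
 = 2·0.22 + 2·0.24 + 2·0.26 + 3·0.28
 = 0.44 + 0.48 + 0.52 + 0.84
 = 2.28

2.28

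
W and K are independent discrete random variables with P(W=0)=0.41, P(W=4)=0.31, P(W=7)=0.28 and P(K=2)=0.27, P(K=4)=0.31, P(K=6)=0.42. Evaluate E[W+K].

7.5

E[W+K] = Σ_w Σ_k (w+k) · P(W=w)P(K=k)
 = 2·0.1107 + 4·0.1271 + 6·0.1722 + 6·0.0837 + 8·0.0961 + 10·0.1302 + 9·0.0756 + 11·0.0868 + 13·0.1176
 = 0.2214 + 0.5084 + 1.0332 + 0.5022 + 0.7688 + 1.302 + 0.6804 + 0.9548 + 1.5288
 = 7.5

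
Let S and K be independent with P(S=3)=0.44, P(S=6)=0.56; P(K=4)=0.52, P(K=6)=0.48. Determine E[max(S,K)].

E[max(S,K)] = Σ_s Σ_k max(s,k) · P(S=s)P(K=k)
 = 4·0.2288 + 6·0.2112 + 6·0.2912 + 6·0.2688
 = 0.9152 + 1.2672 + 1.7472 + 1.6128
 = 5.5424

5.5424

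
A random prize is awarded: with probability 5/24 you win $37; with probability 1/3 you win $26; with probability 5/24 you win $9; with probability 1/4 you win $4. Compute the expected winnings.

E[payout] = 37·5/24 + 26·1/3 + 9·5/24 + 4·1/4
 = 185/24 + 26/3 + 15/8 + 1
 = 77/4

19.25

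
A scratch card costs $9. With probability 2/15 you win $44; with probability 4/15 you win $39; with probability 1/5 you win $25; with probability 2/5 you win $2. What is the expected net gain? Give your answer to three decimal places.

13.067

E[payout] = 44·2/15 + 39·4/15 + 25·1/5 + 2·2/5
 = 88/15 + 52/5 + 5 + 4/5
 = 331/15
Net = 331/15 - 9 = 196/15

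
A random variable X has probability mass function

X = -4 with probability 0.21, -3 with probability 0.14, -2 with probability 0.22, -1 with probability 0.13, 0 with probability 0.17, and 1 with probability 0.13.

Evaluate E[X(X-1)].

7.46

E[X(X-1)] = Σ x(x-1)·P(X=x)
 = 20·0.21 + 12·0.14 + 6·0.22 + 2·0.13 + 0·0.17 + 0·0.13
 = 4.2 + 1.68 + 1.32 + 0.26 + 0 + 0
 = 7.46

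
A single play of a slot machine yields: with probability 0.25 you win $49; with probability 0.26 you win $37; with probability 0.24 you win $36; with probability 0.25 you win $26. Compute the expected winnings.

37.01

E[payout] = 49·0.25 + 37·0.26 + 36·0.24 + 26·0.25
 = 12.25 + 9.62 + 8.64 + 6.5
 = 37.01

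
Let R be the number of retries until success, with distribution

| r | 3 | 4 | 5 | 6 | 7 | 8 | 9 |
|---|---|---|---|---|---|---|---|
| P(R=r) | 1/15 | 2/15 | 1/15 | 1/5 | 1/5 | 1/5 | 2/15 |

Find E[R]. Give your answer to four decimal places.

6.4667

E[R] = Σ r·P(R=r)
 = 3·1/15 + 4·2/15 + 5·1/15 + 6·1/5 + 7·1/5 + 8·1/5 + 9·2/15
 = 1/5 + 8/15 + 1/3 + 6/5 + 7/5 + 8/5 + 6/5
 = 97/15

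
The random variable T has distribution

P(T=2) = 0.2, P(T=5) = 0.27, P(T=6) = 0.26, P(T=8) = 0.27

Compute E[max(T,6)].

E[max(T,6)] = Σ max(t,6)·P(T=t)
 = 6·0.2 + 6·0.27 + 6·0.26 + 8·0.27
 = 1.2 + 1.62 + 1.56 + 2.16
 = 6.54

6.54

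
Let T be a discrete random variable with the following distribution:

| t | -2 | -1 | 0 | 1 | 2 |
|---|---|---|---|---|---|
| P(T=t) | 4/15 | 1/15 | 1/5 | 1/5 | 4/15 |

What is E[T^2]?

E[T^2] = Σ t^2·P(T=t)
 = 4·4/15 + 1·1/15 + 0·1/5 + 1·1/5 + 4·4/15
 = 16/15 + 1/15 + 0 + 1/5 + 16/15
 = 12/5

2.4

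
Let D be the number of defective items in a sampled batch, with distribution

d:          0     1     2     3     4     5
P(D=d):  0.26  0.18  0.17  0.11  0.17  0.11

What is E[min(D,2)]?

1.3

E[min(D,2)] = Σ min(d,2)·P(D=d)
 = 0·0.26 + 1·0.18 + 2·0.17 + 2·0.11 + 2·0.17 + 2·0.11
 = 0 + 0.18 + 0.34 + 0.22 + 0.34 + 0.22
 = 1.3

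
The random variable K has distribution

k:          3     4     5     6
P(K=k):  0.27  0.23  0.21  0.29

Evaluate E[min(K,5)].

4.23

E[min(K,5)] = Σ min(k,5)·P(K=k)
 = 3·0.27 + 4·0.23 + 5·0.21 + 5·0.29
 = 0.81 + 0.92 + 1.05 + 1.45
 = 4.23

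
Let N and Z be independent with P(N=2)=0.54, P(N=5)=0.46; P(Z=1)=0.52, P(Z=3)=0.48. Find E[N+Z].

5.34

E[N+Z] = Σ_n Σ_z (n+z) · P(N=n)P(Z=z)
 = 3·0.2808 + 5·0.2592 + 6·0.2392 + 8·0.2208
 = 0.8424 + 1.296 + 1.4352 + 1.7664
 = 5.34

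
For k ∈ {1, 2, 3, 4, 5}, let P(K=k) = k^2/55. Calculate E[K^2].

17.8

E[K^2] = Σ k^2·P(K=k)
 = 1·1/55 + 4·4/55 + 9·9/55 + 16·16/55 + 25·5/11
 = 1/55 + 16/55 + 81/55 + 256/55 + 125/11
 = 89/5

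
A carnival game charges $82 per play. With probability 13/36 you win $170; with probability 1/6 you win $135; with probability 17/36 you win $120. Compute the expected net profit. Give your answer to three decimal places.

58.556

E[payout] = 170·13/36 + 135·1/6 + 120·17/36
 = 1105/18 + 45/2 + 170/3
 = 1265/9
Net = 1265/9 - 82 = 527/9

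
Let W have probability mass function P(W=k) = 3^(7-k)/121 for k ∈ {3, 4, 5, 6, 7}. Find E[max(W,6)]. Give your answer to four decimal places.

6.0083

E[max(W,6)] = Σ max(w,6)·P(W=w)
 = 6·81/121 + 6·27/121 + 6·9/121 + 6·3/121 + 7·1/121
 = 486/121 + 162/121 + 54/121 + 18/121 + 7/121
 = 727/121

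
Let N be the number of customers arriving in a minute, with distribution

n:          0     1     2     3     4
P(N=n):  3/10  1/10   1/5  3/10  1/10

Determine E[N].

1.8

E[N] = Σ n·P(N=n)
 = 0·3/10 + 1·1/10 + 2·1/5 + 3·3/10 + 4·1/10
 = 0 + 1/10 + 2/5 + 9/10 + 2/5
 = 9/5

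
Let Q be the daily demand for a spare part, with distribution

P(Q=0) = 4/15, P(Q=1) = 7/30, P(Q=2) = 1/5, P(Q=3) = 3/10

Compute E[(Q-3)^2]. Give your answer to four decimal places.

E[(Q-3)^2] = Σ (q-3)^2·P(Q=q)
 = 9·4/15 + 4·7/30 + 1·1/5 + 0·3/10
 = 12/5 + 14/15 + 1/5 + 0
 = 53/15

3.5333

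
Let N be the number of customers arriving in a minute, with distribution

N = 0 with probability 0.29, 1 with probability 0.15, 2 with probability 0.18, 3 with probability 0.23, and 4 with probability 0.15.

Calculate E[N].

E[N] = Σ n·P(N=n)
 = 0·0.29 + 1·0.15 + 2·0.18 + 3·0.23 + 4·0.15
 = 0 + 0.15 + 0.36 + 0.69 + 0.6
 = 1.8

1.8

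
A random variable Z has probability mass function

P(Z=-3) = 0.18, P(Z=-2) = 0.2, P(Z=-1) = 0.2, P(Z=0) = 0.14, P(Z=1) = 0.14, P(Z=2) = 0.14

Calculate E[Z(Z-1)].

E[Z(Z-1)] = Σ z(z-1)·P(Z=z)
 = 12·0.18 + 6·0.2 + 2·0.2 + 0·0.14 + 0·0.14 + 2·0.14
 = 2.16 + 1.2 + 0.4 + 0 + 0 + 0.28
 = 4.04

4.04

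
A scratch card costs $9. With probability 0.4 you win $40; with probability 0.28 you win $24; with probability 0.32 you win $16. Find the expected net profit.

18.84

E[payout] = 40·0.4 + 24·0.28 + 16·0.32
 = 16 + 6.72 + 5.12
 = 27.84
Net = 27.84 - 9 = 18.84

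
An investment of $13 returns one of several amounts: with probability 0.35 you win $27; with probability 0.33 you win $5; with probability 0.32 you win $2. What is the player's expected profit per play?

E[payout] = 27·0.35 + 5·0.33 + 2·0.32
 = 9.45 + 1.65 + 0.64
 = 11.74
Net = 11.74 - 13 = -1.26

-1.26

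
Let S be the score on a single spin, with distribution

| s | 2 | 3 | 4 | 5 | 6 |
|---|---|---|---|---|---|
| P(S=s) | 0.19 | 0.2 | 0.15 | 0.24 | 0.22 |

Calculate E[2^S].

E[2^S] = Σ 2^s·P(S=s)
 = 4·0.19 + 8·0.2 + 16·0.15 + 32·0.24 + 64·0.22
 = 0.76 + 1.6 + 2.4 + 7.68 + 14.08
 = 26.52

26.52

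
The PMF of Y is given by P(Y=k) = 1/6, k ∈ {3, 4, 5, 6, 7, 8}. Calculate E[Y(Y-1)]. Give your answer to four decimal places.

E[Y(Y-1)] = Σ y(y-1)·P(Y=y)
 = 6·1/6 + 12·1/6 + 20·1/6 + 30·1/6 + 42·1/6 + 56·1/6
 = 1 + 2 + 10/3 + 5 + 7 + 28/3
 = 83/3

27.6667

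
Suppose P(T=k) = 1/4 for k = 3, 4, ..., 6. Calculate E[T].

E[T] = Σ t·P(T=t)
 = 3·1/4 + 4·1/4 + 5·1/4 + 6·1/4
 = 3/4 + 1 + 5/4 + 3/2
 = 9/2

4.5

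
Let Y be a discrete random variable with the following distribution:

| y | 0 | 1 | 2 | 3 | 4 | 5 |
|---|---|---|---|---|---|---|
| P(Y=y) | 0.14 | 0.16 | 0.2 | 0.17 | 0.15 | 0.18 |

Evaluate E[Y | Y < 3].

P(Y < 3) = 0.14 + 0.16 + 0.2 = 0.5.
E[Y | Y < 3] = [0·0.14 + 1·0.16 + 2·0.2] / 0.5
 = 0.56 / 0.5
 = 28/25

1.12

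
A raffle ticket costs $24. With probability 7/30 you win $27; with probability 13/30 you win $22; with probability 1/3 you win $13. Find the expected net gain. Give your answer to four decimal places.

-3.8333

E[payout] = 27·7/30 + 22·13/30 + 13·1/3
 = 63/10 + 143/15 + 13/3
 = 121/6
Net = 121/6 - 24 = -23/6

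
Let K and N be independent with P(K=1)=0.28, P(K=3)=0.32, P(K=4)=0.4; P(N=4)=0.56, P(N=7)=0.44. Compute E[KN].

E[KN] = Σ_k Σ_n kn · P(K=k)P(N=n)
 = 4·0.1568 + 7·0.1232 + 12·0.1792 + 21·0.1408 + 16·0.224 + 28·0.176
 = 0.6272 + 0.8624 + 2.1504 + 2.9568 + 3.584 + 4.928
 = 15.1088

15.1088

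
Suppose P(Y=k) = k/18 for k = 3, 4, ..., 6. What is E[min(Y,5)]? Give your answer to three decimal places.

E[min(Y,5)] = Σ min(y,5)·P(Y=y)
 = 3·1/6 + 4·2/9 + 5·5/18 + 5·1/3
 = 1/2 + 8/9 + 25/18 + 5/3
 = 40/9

4.444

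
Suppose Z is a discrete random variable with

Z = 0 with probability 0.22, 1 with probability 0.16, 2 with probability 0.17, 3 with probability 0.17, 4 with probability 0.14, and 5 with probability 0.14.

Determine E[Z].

E[Z] = Σ z·P(Z=z)
 = 0·0.22 + 1·0.16 + 2·0.17 + 3·0.17 + 4·0.14 + 5·0.14
 = 0 + 0.16 + 0.34 + 0.51 + 0.56 + 0.7
 = 2.27

2.27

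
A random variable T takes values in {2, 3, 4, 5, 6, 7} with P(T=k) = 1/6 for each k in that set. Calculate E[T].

E[T] = Σ t·P(T=t)
 = 2·1/6 + 3·1/6 + 4·1/6 + 5·1/6 + 6·1/6 + 7·1/6
 = 1/3 + 1/2 + 2/3 + 5/6 + 1 + 7/6
 = 9/2

4.5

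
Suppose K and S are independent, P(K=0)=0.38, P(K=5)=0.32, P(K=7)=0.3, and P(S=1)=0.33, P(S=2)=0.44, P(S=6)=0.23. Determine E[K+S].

E[K+S] = Σ_k Σ_s (k+s) · P(K=k)P(S=s)
 = 1·0.1254 + 2·0.1672 + 6·0.0874 + 6·0.1056 + 7·0.1408 + 11·0.0736 + 8·0.099 + 9·0.132 + 13·0.069
 = 0.1254 + 0.3344 + 0.5244 + 0.6336 + 0.9856 + 0.8096 + 0.792 + 1.188 + 0.897
 = 6.29

6.29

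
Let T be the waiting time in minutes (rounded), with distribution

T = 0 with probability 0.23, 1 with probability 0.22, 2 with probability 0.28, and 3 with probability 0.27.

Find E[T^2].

E[T^2] = Σ t^2·P(T=t)
 = 0·0.23 + 1·0.22 + 4·0.28 + 9·0.27
 = 0 + 0.22 + 1.12 + 2.43
 = 3.77

3.77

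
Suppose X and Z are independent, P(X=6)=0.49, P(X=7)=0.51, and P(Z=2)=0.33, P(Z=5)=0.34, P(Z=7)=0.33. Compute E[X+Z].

11.18

E[X+Z] = Σ_x Σ_z (x+z) · P(X=x)P(Z=z)
 = 8·0.1617 + 11·0.1666 + 13·0.1617 + 9·0.1683 + 12·0.1734 + 14·0.1683
 = 1.2936 + 1.8326 + 2.1021 + 1.5147 + 2.0808 + 2.3562
 = 11.18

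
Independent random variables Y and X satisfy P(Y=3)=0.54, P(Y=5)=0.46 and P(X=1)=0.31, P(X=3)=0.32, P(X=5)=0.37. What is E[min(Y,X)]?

E[min(Y,X)] = Σ_y Σ_x min(y,x) · P(Y=y)P(X=x)
 = 1·0.1674 + 3·0.1728 + 3·0.1998 + 1·0.1426 + 3·0.1472 + 5·0.1702
 = 0.1674 + 0.5184 + 0.5994 + 0.1426 + 0.4416 + 0.851
 = 2.7204

2.7204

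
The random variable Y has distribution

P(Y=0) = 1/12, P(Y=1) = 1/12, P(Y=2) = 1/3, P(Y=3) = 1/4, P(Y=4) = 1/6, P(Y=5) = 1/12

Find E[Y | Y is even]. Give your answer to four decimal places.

P(Y is even) = 1/12 + 1/3 + 1/6 = 7/12.
E[Y | Y is even] = [0·1/12 + 2·1/3 + 4·1/6] / (7/12)
 = 4/3 / (7/12)
 = 16/7

2.2857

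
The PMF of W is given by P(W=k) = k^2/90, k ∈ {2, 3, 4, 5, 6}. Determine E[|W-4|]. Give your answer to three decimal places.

E[|W-4|] = Σ |w-4|·P(W=w)
 = 2·2/45 + 1·1/10 + 0·8/45 + 1·5/18 + 2·2/5
 = 4/45 + 1/10 + 0 + 5/18 + 4/5
 = 19/15

1.267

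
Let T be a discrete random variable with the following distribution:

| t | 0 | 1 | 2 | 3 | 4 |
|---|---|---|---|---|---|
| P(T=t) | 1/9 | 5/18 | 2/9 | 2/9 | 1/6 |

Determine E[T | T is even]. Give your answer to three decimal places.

P(T is even) = 1/9 + 2/9 + 1/6 = 1/2.
E[T | T is even] = [0·1/9 + 2·2/9 + 4·1/6] / (1/2)
 = 10/9 / (1/2)
 = 20/9

2.222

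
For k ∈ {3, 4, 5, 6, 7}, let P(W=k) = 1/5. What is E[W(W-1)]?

22

E[W(W-1)] = Σ w(w-1)·P(W=w)
 = 6·1/5 + 12·1/5 + 20·1/5 + 30·1/5 + 42·1/5
 = 6/5 + 12/5 + 4 + 6 + 42/5
 = 22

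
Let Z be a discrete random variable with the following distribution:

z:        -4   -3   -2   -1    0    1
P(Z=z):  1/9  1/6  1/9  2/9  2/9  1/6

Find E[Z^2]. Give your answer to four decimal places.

E[Z^2] = Σ z^2·P(Z=z)
 = 16·1/9 + 9·1/6 + 4·1/9 + 1·2/9 + 0·2/9 + 1·1/6
 = 16/9 + 3/2 + 4/9 + 2/9 + 0 + 1/6
 = 37/9

4.1111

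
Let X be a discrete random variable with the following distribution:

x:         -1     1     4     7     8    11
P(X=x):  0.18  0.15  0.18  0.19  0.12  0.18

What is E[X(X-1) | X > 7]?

P(X > 7) = 0.12 + 0.18 = 0.3.
E[X(X-1) | X > 7] = [56·0.12 + 110·0.18] / 0.3
 = 26.52 / 0.3
 = 442/5

88.4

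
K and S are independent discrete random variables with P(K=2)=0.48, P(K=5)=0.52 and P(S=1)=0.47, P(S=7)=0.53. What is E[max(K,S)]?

5.3832

E[max(K,S)] = Σ_k Σ_s max(k,s) · P(K=k)P(S=s)
 = 2·0.2256 + 7·0.2544 + 5·0.2444 + 7·0.2756
 = 0.4512 + 1.7808 + 1.222 + 1.9292
 = 5.3832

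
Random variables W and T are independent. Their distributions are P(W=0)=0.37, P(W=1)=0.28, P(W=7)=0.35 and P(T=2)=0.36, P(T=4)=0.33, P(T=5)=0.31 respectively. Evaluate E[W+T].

E[W+T] = Σ_w Σ_t (w+t) · P(W=w)P(T=t)
 = 2·0.1332 + 4·0.1221 + 5·0.1147 + 3·0.1008 + 5·0.0924 + 6·0.0868 + 9·0.126 + 11·0.1155 + 12·0.1085
 = 0.2664 + 0.4884 + 0.5735 + 0.3024 + 0.462 + 0.5208 + 1.134 + 1.2705 + 1.302
 = 6.32

6.32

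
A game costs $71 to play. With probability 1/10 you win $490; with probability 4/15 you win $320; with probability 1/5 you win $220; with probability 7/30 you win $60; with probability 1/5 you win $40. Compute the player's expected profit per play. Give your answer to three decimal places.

E[payout] = 490·1/10 + 320·4/15 + 220·1/5 + 60·7/30 + 40·1/5
 = 49 + 256/3 + 44 + 14 + 8
 = 601/3
Net = 601/3 - 71 = 388/3

129.333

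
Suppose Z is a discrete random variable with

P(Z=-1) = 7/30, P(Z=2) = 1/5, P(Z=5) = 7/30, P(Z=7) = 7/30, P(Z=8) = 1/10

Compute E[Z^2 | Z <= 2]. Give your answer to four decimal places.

2.3846

P(Z <= 2) = 7/30 + 1/5 = 13/30.
E[Z^2 | Z <= 2] = [1·7/30 + 4·1/5] / (13/30)
 = 31/30 / (13/30)
 = 31/13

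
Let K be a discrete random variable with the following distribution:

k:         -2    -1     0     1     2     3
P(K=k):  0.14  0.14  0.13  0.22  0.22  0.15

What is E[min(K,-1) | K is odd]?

-1

P(K is odd) = 0.14 + 0.22 + 0.15 = 0.51.
E[min(K,-1) | K is odd] = [(-1)·0.14 + (-1)·0.22 + (-1)·0.15] / 0.51
 = -0.51 / 0.51
 = -1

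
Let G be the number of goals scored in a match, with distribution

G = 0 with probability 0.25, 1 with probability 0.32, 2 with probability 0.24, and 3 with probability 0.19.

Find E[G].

E[G] = Σ g·P(G=g)
 = 0·0.25 + 1·0.32 + 2·0.24 + 3·0.19
 = 0 + 0.32 + 0.48 + 0.57
 = 1.37

1.37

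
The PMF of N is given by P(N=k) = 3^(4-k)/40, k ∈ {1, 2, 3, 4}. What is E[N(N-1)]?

E[N(N-1)] = Σ n(n-1)·P(N=n)
 = 0·27/40 + 2·9/40 + 6·3/40 + 12·1/40
 = 0 + 9/20 + 9/20 + 3/10
 = 6/5

1.2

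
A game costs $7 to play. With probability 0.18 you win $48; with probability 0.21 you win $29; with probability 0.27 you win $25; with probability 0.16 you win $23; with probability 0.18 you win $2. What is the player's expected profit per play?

E[payout] = 48·0.18 + 29·0.21 + 25·0.27 + 23·0.16 + 2·0.18
 = 8.64 + 6.09 + 6.75 + 3.68 + 0.36
 = 25.52
Net = 25.52 - 7 = 18.52

18.52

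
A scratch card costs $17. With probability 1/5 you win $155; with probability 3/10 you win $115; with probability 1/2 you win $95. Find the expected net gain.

E[payout] = 155·1/5 + 115·3/10 + 95·1/2
 = 31 + 69/2 + 95/2
 = 113
Net = 113 - 17 = 96

96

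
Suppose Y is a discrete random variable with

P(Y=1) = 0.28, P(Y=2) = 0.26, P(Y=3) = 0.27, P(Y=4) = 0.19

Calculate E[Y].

E[Y] = Σ y·P(Y=y)
 = 1·0.28 + 2·0.26 + 3·0.27 + 4·0.19
 = 0.28 + 0.52 + 0.81 + 0.76
 = 2.37

2.37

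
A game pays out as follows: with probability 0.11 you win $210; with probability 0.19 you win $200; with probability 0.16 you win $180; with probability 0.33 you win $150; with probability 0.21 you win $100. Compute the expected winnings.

E[payout] = 210·0.11 + 200·0.19 + 180·0.16 + 150·0.33 + 100·0.21
 = 23.1 + 38 + 28.8 + 49.5 + 21
 = 160.4

160.4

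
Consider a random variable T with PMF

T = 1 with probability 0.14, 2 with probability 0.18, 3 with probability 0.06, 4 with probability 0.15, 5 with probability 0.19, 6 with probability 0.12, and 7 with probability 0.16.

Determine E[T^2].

20.71

E[T^2] = Σ t^2·P(T=t)
 = 1·0.14 + 4·0.18 + 9·0.06 + 16·0.15 + 25·0.19 + 36·0.12 + 49·0.16
 = 0.14 + 0.72 + 0.54 + 2.4 + 4.75 + 4.32 + 7.84
 = 20.71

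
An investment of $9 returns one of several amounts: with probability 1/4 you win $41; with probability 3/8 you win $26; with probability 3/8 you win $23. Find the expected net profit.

E[payout] = 41·1/4 + 26·3/8 + 23·3/8
 = 41/4 + 39/4 + 69/8
 = 229/8
Net = 229/8 - 9 = 157/8

19.625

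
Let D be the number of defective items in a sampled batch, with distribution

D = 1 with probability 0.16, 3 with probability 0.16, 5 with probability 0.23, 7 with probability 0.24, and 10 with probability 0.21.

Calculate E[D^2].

40.11

E[D^2] = Σ d^2·P(D=d)
 = 1·0.16 + 9·0.16 + 25·0.23 + 49·0.24 + 100·0.21
 = 0.16 + 1.44 + 5.75 + 11.76 + 21
 = 40.11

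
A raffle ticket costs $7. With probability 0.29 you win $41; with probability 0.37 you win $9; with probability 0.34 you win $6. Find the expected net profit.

E[payout] = 41·0.29 + 9·0.37 + 6·0.34
 = 11.89 + 3.33 + 2.04
 = 17.26
Net = 17.26 - 7 = 10.26

10.26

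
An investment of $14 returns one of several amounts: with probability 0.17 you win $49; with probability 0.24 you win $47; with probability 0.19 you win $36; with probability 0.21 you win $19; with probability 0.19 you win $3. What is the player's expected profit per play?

E[payout] = 49·0.17 + 47·0.24 + 36·0.19 + 19·0.21 + 3·0.19
 = 8.33 + 11.28 + 6.84 + 3.99 + 0.57
 = 31.01
Net = 31.01 - 14 = 17.01

17.01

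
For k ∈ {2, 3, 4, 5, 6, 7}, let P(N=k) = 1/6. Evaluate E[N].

4.5

E[N] = Σ n·P(N=n)
 = 2·1/6 + 3·1/6 + 4·1/6 + 5·1/6 + 6·1/6 + 7·1/6
 = 1/3 + 1/2 + 2/3 + 5/6 + 1 + 7/6
 = 9/2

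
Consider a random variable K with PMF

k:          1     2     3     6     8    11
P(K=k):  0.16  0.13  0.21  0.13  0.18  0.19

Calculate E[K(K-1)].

36.4

E[K(K-1)] = Σ k(k-1)·P(K=k)
 = 0·0.16 + 2·0.13 + 6·0.21 + 30·0.13 + 56·0.18 + 110·0.19
 = 0 + 0.26 + 1.26 + 3.9 + 10.08 + 20.9
 = 36.4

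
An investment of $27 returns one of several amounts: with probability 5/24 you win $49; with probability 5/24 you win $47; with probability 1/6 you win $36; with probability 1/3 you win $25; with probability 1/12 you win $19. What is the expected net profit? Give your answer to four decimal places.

8.9167

E[payout] = 49·5/24 + 47·5/24 + 36·1/6 + 25·1/3 + 19·1/12
 = 245/24 + 235/24 + 6 + 25/3 + 19/12
 = 431/12
Net = 431/12 - 27 = 107/12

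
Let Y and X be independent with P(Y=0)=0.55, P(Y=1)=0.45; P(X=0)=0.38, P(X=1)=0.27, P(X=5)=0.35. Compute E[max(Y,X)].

E[max(Y,X)] = Σ_y Σ_x max(y,x) · P(Y=y)P(X=x)
 = 0·0.209 + 1·0.1485 + 5·0.1925 + 1·0.171 + 1·0.1215 + 5·0.1575
 = 0 + 0.1485 + 0.9625 + 0.171 + 0.1215 + 0.7875
 = 2.191

2.191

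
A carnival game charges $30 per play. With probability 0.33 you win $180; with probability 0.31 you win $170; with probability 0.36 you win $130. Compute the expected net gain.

E[payout] = 180·0.33 + 170·0.31 + 130·0.36
 = 59.4 + 52.7 + 46.8
 = 158.9
Net = 158.9 - 30 = 128.9

128.9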